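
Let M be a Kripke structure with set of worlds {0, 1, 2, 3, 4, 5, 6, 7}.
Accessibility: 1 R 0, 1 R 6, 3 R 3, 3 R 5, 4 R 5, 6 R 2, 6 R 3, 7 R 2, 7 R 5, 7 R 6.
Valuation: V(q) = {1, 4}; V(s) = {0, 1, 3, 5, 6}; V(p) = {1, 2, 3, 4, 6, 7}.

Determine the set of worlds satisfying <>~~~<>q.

Recall that <>ψ holds at a world iff ψ holds at some accessible world.
Let φ = <>~~~<>q. Evaluate φ at each world:
  0 (successors ∅): φ is false.
  1 (successors {0, 6}): φ is true.
  2 (successors ∅): φ is false.
  3 (successors {3, 5}): φ is true.
  4 (successors {5}): φ is true.
  5 (successors ∅): φ is false.
  6 (successors {2, 3}): φ is true.
  7 (successors {2, 5, 6}): φ is true.
For instance, at 3:
  At 3: <>~~~<>q requires ~~~<>q at some successor in {3, 5}.
    ~~~<>q holds at 3, so <>~~~<>q is true at 3.
      At 3: ~~<>q is false, so ~~~<>q is true.
Satisfying worlds: {1, 3, 4, 6, 7}

1, 3, 4, 6, 7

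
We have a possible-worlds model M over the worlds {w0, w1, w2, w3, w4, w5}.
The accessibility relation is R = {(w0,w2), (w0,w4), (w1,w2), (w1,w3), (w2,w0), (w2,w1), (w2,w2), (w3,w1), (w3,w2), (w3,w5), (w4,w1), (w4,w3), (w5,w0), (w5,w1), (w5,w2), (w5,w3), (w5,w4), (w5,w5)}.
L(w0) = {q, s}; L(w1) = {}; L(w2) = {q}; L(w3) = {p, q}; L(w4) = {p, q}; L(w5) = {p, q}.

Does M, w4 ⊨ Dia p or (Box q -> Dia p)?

Yes

At w4: Dia p is true, Box q -> Dia p is true, so Dia p or (Box q -> Dia p) is true.
  At w4: Dia p requires p at some successor in {w1, w3}.
    p holds at w3, so Dia p is true at w4.
  At w4: Box q is false, Dia p is true, so Box q -> Dia p is true.
    At w4: Box q requires q at every successor {w1, w3}.
      q fails at w1, so Box q is false at w4.
    At w4: Dia p requires p at some successor in {w1, w3}.
      p holds at w3, so Dia p is true at w4.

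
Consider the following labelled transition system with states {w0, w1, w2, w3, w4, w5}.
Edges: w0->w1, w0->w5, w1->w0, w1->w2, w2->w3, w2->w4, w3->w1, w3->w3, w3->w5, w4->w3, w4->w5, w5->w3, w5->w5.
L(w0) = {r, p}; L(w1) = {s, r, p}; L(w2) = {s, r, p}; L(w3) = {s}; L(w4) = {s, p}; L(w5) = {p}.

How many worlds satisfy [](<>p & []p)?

0

Recall that []ψ holds at a world iff ψ holds at every accessible world, and <>ψ holds iff ψ holds at some accessible world.
Let φ = [](<>p & []p). Evaluate φ at each world:
  w0 (successors {w1, w5}): φ is false.
  w1 (successors {w0, w2}): φ is false.
  w2 (successors {w3, w4}): φ is false.
  w3 (successors {w1, w3, w5}): φ is false.
  w4 (successors {w3, w5}): φ is false.
  w5 (successors {w3, w5}): φ is false.
For instance, at w3:
  At w3: [](<>p & []p) requires <>p & []p at every successor {w1, w3, w5}.
    <>p & []p fails at w3, so [](<>p & []p) is false at w3.
      At w3: <>p is true, []p is false, so <>p & []p is false.
Satisfying worlds: none.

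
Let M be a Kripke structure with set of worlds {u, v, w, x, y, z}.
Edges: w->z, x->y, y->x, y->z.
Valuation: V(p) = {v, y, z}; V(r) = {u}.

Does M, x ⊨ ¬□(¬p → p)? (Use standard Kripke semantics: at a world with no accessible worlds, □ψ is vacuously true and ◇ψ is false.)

At x: □(¬p → p) is true, so ¬□(¬p → p) is false.
  At x: □(¬p → p) requires ¬p → p at every successor {y}.
    At y: ¬p → p is true.
  So □(¬p → p) is true at x.

No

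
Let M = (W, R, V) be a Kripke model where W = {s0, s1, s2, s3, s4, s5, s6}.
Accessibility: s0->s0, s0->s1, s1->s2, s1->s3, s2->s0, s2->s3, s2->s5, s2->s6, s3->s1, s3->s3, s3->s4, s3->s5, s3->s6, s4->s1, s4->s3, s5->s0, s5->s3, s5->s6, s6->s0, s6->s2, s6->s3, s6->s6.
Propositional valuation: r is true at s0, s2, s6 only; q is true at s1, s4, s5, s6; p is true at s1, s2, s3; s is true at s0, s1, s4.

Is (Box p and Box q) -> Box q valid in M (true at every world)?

Let φ = (Box p and Box q) -> Box q. Evaluate φ at each world:
  s0 (successors {s0, s1}): φ is true.
  s1 (successors {s2, s3}): φ is true.
  s2 (successors {s0, s3, s5, s6}): φ is true.
  s3 (successors {s1, s3, s4, s5, s6}): φ is true.
  s4 (successors {s1, s3}): φ is true.
  s5 (successors {s0, s3, s6}): φ is true.
  s6 (successors {s0, s2, s3, s6}): φ is true.
For instance, at s3:
  At s3: Box p and Box q is false, Box q is false, so (Box p and Box q) -> Box q is true.
    At s3: Box p is false, Box q is false, so Box p and Box q is false.
      At s3: Box p requires p at every successor {s1, s3, s4, s5, s6}.
        p fails at s4, so Box p is false at s3.
      At s3: Box q requires q at every successor {s1, s3, s4, s5, s6}.
        q fails at s3, so Box q is false at s3.
    At s3: Box q requires q at every successor {s1, s3, s4, s5, s6}.
      q fails at s3, so Box q is false at s3.

Yes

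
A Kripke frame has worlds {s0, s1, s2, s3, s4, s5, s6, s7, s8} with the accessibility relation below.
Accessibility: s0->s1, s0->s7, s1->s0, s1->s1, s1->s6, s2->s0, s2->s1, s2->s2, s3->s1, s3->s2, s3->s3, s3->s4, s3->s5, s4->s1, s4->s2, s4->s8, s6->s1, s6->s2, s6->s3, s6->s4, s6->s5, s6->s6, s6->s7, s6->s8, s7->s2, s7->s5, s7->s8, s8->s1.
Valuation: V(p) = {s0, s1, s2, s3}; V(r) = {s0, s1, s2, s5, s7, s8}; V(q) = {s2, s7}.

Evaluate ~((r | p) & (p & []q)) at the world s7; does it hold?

Yes

At s7: (r | p) & (p & []q) is false, so ~((r | p) & (p & []q)) is true.
  At s7: r | p is true, p & []q is false, so (r | p) & (p & []q) is false.
    At s7: p is false, []q is false, so p & []q is false.
      At s7: []q requires q at every successor {s2, s5, s8}.
        q fails at s5, so []q is false at s7.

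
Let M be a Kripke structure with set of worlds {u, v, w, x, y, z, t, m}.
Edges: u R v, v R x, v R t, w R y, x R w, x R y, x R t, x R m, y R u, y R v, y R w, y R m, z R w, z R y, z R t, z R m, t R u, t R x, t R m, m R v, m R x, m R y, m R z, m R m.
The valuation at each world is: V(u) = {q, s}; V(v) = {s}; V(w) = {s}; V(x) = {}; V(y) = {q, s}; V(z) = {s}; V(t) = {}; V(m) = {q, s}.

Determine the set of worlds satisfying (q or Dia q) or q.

u, w, x, y, z, t, m

Let φ = (q or Dia q) or q. Evaluate φ at each world:
  u (successors {v}): φ is true.
  v (successors {x, t}): φ is false.
  w (successors {y}): φ is true.
  x (successors {w, y, t, m}): φ is true.
  y (successors {u, v, w, m}): φ is true.
  z (successors {w, y, t, m}): φ is true.
  t (successors {u, x, m}): φ is true.
  m (successors {v, x, y, z, m}): φ is true.
For instance, at m:
  At m: q or Dia q is true, q is true, so (q or Dia q) or q is true.
    At m: q is true, Dia q is true, so q or Dia q is true.
      At m: Dia q requires q at some successor in {v, x, y, z, m}.
        q holds at y, so Dia q is true at m.
Satisfying worlds: {u, w, x, y, z, t, m}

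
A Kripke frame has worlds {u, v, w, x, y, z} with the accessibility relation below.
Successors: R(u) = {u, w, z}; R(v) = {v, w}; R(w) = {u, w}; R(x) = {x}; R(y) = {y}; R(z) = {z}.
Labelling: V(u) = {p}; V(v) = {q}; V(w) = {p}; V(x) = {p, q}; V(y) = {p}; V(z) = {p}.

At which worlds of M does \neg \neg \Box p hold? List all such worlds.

Recall that \Box ψ holds at a world iff ψ holds at every accessible world, and \Diamond ψ holds iff ψ holds at some accessible world.
Let φ = \neg \neg \Box p. Evaluate φ at each world:
  u (successors {u, w, z}): φ is true.
  v (successors {v, w}): φ is false.
  w (successors {u, w}): φ is true.
  x (successors {x}): φ is true.
  y (successors {y}): φ is true.
  z (successors {z}): φ is true.
For instance, at u:
  At u: \neg \Box p is false, so \neg \neg \Box p is true.
    At u: \Box p is true, so \neg \Box p is false.
      At u: \Box p requires p at every successor {u, w, z}.
        At u: p is true.
        At w: p is true.
        At z: p is true.
      So \Box p is true at u.
Satisfying worlds: {u, w, x, y, z}

u, w, x, y, z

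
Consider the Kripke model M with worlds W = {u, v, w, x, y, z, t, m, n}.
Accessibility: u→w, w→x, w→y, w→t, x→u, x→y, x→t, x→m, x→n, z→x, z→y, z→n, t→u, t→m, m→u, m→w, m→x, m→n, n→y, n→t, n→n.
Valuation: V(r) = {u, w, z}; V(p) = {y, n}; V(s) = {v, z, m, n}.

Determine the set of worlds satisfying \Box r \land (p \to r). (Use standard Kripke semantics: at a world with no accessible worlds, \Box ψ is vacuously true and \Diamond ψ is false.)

u, v

Let φ = \Box r \land (p \to r). Evaluate φ at each world:
  u (successors {w}): φ is true.
  v (successors ∅): φ is true.
  w (successors {x, y, t}): φ is false.
  x (successors {u, y, t, m, n}): φ is false.
  y (successors ∅): φ is false.
  z (successors {x, y, n}): φ is false.
  t (successors {u, m}): φ is false.
  m (successors {u, w, x, n}): φ is false.
  n (successors {y, t, n}): φ is false.
For instance, at t:
  At t: \Box r is false, p \to r is true, so \Box r \land (p \to r) is false.
    At t: \Box r requires r at every successor {u, m}.
      r fails at m, so \Box r is false at t.
Satisfying worlds: {u, v}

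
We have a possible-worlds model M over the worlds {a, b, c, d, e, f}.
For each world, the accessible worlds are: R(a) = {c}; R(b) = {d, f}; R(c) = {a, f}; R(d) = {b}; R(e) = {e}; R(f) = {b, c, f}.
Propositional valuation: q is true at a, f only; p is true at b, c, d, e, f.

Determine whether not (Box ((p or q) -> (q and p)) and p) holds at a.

Recall that Box ψ holds at a world iff ψ holds at every accessible world, and Dia ψ holds iff ψ holds at some accessible world.
At a: Box ((p or q) -> (q and p)) and p is false, so not (Box ((p or q) -> (q and p)) and p) is true.
  At a: Box ((p or q) -> (q and p)) is false, p is false, so Box ((p or q) -> (q and p)) and p is false.
    At a: Box ((p or q) -> (q and p)) requires (p or q) -> (q and p) at every successor {c}.
      (p or q) -> (q and p) fails at c, so Box ((p or q) -> (q and p)) is false at a.

Yes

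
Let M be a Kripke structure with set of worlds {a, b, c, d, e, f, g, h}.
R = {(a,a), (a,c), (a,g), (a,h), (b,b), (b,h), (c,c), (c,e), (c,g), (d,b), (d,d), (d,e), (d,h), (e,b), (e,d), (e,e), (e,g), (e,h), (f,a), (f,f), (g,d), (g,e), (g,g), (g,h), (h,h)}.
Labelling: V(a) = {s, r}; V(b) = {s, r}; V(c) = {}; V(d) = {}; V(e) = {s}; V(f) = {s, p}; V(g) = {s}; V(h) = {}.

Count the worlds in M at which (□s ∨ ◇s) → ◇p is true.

Recall that □ψ holds at a world iff ψ holds at every accessible world, and ◇ψ holds iff ψ holds at some accessible world.
Let φ = (□s ∨ ◇s) → ◇p. Evaluate φ at each world:
  a (successors {a, c, g, h}): φ is false.
  b (successors {b, h}): φ is false.
  c (successors {c, e, g}): φ is false.
  d (successors {b, d, e, h}): φ is false.
  e (successors {b, d, e, g, h}): φ is false.
  f (successors {a, f}): φ is true.
  g (successors {d, e, g, h}): φ is false.
  h (successors {h}): φ is true.
For instance, at h:
  At h: □s ∨ ◇s is false, ◇p is false, so (□s ∨ ◇s) → ◇p is true.
    At h: □s is false, ◇s is false, so □s ∨ ◇s is false.
      At h: □s requires s at every successor {h}.
        s fails at h, so □s is false at h.
      At h: ◇s requires s at some successor in {h}.
        At h: s is false.
      So ◇s is false at h.
    At h: ◇p requires p at some successor in {h}.
      At h: p is false.
    So ◇p is false at h.
Satisfying worlds: {f, h}

2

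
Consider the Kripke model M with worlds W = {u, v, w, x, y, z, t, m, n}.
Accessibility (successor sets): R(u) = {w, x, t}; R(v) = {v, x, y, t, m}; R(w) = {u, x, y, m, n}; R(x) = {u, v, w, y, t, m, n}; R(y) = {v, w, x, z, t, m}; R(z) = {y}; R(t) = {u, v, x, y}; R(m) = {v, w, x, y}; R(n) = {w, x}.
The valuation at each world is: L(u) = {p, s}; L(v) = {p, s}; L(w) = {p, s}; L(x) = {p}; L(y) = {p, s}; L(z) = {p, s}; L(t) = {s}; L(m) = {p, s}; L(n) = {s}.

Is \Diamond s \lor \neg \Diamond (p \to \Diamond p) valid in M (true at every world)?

Yes

Let φ = \Diamond s \lor \neg \Diamond (p \to \Diamond p). Evaluate φ at each world:
  u (successors {w, x, t}): φ is true.
  v (successors {v, x, y, t, m}): φ is true.
  w (successors {u, x, y, m, n}): φ is true.
  x (successors {u, v, w, y, t, m, n}): φ is true.
  y (successors {v, w, x, z, t, m}): φ is true.
  z (successors {y}): φ is true.
  t (successors {u, v, x, y}): φ is true.
  m (successors {v, w, x, y}): φ is true.
  n (successors {w, x}): φ is true.
For instance, at m:
  At m: \Diamond s is true, \neg \Diamond (p \to \Diamond p) is false, so \Diamond s \lor \neg \Diamond (p \to \Diamond p) is true.
    At m: \Diamond s requires s at some successor in {v, w, x, y}.
      s holds at v, so \Diamond s is true at m.
    At m: \Diamond (p \to \Diamond p) is true, so \neg \Diamond (p \to \Diamond p) is false.
      At m: \Diamond (p \to \Diamond p) requires p \to \Diamond p at some successor in {v, w, x, y}.
        p \to \Diamond p holds at v, so \Diamond (p \to \Diamond p) is true at m.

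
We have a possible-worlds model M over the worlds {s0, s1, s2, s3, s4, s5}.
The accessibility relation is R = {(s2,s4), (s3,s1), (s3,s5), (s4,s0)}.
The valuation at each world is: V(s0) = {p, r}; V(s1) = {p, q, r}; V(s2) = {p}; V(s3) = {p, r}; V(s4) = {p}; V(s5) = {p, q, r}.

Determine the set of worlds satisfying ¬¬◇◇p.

s2

Let φ = ¬¬◇◇p. Evaluate φ at each world:
  s0 (successors ∅): φ is false.
  s1 (successors ∅): φ is false.
  s2 (successors {s4}): φ is true.
  s3 (successors {s1, s5}): φ is false.
  s4 (successors {s0}): φ is false.
  s5 (successors ∅): φ is false.
For instance, at s4:
  At s4: ¬◇◇p is true, so ¬¬◇◇p is false.
    At s4: ◇◇p is false, so ¬◇◇p is true.
      At s4: ◇◇p requires ◇p at some successor in {s0}.
        At s0: ◇p is false.
      So ◇◇p is false at s4.
Satisfying worlds: {s2}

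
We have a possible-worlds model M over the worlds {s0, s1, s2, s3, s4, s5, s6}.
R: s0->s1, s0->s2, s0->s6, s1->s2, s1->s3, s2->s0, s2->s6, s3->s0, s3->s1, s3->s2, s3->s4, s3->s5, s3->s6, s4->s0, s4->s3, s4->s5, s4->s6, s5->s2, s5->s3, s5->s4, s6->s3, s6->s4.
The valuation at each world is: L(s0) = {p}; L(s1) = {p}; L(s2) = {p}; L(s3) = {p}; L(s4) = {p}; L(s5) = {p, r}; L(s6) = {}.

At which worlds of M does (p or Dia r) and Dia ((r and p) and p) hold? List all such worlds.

s3, s4

Recall that Dia ψ holds at a world iff ψ holds at some accessible world.
Let φ = (p or Dia r) and Dia ((r and p) and p). Evaluate φ at each world:
  s0 (successors {s1, s2, s6}): φ is false.
  s1 (successors {s2, s3}): φ is false.
  s2 (successors {s0, s6}): φ is false.
  s3 (successors {s0, s1, s2, s4, s5, s6}): φ is true.
  s4 (successors {s0, s3, s5, s6}): φ is true.
  s5 (successors {s2, s3, s4}): φ is false.
  s6 (successors {s3, s4}): φ is false.
For instance, at s2:
  At s2: p or Dia r is true, Dia ((r and p) and p) is false, so (p or Dia r) and Dia ((r and p) and p) is false.
    At s2: p is true, Dia r is false, so p or Dia r is true.
      At s2: Dia r requires r at some successor in {s0, s6}.
        At s0: r is false.
        At s6: r is false.
      So Dia r is false at s2.
    At s2: Dia ((r and p) and p) requires (r and p) and p at some successor in {s0, s6}.
      At s0: (r and p) and p is false.
      At s6: (r and p) and p is false.
    So Dia ((r and p) and p) is false at s2.
Satisfying worlds: {s3, s4}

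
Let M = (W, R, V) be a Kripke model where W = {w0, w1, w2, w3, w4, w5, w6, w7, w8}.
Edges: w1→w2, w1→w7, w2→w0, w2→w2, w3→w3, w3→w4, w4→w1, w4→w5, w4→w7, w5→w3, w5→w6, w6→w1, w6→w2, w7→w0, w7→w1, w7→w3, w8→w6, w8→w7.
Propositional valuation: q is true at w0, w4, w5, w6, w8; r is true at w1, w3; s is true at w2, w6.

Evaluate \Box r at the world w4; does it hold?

At w4: \Box r requires r at every successor {w1, w5, w7}.
  r fails at w5, so \Box r is false at w4.

No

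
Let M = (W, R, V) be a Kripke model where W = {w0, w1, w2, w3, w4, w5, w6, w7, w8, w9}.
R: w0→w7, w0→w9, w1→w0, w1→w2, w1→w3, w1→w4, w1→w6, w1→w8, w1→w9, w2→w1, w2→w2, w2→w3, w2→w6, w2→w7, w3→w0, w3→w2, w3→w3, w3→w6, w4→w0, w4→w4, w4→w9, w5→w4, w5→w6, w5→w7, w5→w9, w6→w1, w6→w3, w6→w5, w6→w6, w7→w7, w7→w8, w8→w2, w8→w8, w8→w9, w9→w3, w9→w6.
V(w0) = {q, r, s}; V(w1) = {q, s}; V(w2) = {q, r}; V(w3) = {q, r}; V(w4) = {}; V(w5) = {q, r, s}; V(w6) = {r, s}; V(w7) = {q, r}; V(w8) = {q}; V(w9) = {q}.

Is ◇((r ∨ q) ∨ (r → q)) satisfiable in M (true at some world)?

Yes

Let φ = ◇((r ∨ q) ∨ (r → q)). Evaluate φ at each world:
  w0 (successors {w7, w9}): φ is true.
  w1 (successors {w0, w2, w3, w4, w6, w8, w9}): φ is true.
  w2 (successors {w1, w2, w3, w6, w7}): φ is true.
  w3 (successors {w0, w2, w3, w6}): φ is true.
  w4 (successors {w0, w4, w9}): φ is true.
  w5 (successors {w4, w6, w7, w9}): φ is true.
  w6 (successors {w1, w3, w5, w6}): φ is true.
  w7 (successors {w7, w8}): φ is true.
  w8 (successors {w2, w8, w9}): φ is true.
  w9 (successors {w3, w6}): φ is true.
Detail at w0 (witness):
  At w0: ◇((r ∨ q) ∨ (r → q)) requires (r ∨ q) ∨ (r → q) at some successor in {w7, w9}.
    (r ∨ q) ∨ (r → q) holds at w7, so ◇((r ∨ q) ∨ (r → q)) is true at w0.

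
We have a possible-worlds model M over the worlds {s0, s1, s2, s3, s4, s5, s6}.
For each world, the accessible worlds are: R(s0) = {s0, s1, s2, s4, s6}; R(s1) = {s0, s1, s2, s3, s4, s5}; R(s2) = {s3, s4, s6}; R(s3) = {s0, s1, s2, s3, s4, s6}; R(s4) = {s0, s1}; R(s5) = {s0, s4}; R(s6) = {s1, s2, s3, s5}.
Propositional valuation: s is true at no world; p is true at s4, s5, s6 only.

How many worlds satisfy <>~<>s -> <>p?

6

Let φ = <>~<>s -> <>p. Evaluate φ at each world:
  s0 (successors {s0, s1, s2, s4, s6}): φ is true.
  s1 (successors {s0, s1, s2, s3, s4, s5}): φ is true.
  s2 (successors {s3, s4, s6}): φ is true.
  s3 (successors {s0, s1, s2, s3, s4, s6}): φ is true.
  s4 (successors {s0, s1}): φ is false.
  s5 (successors {s0, s4}): φ is true.
  s6 (successors {s1, s2, s3, s5}): φ is true.
For instance, at s6:
  At s6: <>~<>s is true, <>p is true, so <>~<>s -> <>p is true.
    At s6: <>~<>s requires ~<>s at some successor in {s1, s2, s3, s5}.
      ~<>s holds at s1, so <>~<>s is true at s6.
    At s6: <>p requires p at some successor in {s1, s2, s3, s5}.
      p holds at s5, so <>p is true at s6.
Satisfying worlds: {s0, s1, s2, s3, s5, s6}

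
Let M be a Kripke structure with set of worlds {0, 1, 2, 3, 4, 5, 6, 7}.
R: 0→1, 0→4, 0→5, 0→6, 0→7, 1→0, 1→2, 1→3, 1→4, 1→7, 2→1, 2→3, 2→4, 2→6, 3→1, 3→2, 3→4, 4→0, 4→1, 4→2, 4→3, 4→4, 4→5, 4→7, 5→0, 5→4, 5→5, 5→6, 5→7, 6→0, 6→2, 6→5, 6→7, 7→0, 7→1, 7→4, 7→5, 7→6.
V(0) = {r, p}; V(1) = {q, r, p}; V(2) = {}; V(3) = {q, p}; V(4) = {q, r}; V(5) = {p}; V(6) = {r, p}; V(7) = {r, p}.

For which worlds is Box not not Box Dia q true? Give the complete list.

Let φ = Box not not Box Dia q. Evaluate φ at each world:
  0 (successors {1, 4, 5, 6, 7}): φ is false.
  1 (successors {0, 2, 3, 4, 7}): φ is false.
  2 (successors {1, 3, 4, 6}): φ is true.
  3 (successors {1, 2, 4}): φ is false.
  4 (successors {0, 1, 2, 3, 4, 5, 7}): φ is false.
  5 (successors {0, 4, 5, 6, 7}): φ is false.
  6 (successors {0, 2, 5, 7}): φ is false.
  7 (successors {0, 1, 4, 5, 6}): φ is false.
For instance, at 0:
  At 0: Box not not Box Dia q requires not not Box Dia q at every successor {1, 4, 5, 6, 7}.
    not not Box Dia q fails at 5, so Box not not Box Dia q is false at 0.
      At 5: not Box Dia q is true, so not not Box Dia q is false.
Satisfying worlds: {2}

2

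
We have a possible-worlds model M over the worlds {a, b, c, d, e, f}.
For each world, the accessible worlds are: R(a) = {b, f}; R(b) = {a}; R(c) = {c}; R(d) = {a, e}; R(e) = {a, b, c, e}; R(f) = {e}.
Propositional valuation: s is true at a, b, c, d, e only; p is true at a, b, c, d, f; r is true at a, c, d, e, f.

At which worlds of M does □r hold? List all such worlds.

b, c, d, f

Recall that □ψ holds at a world iff ψ holds at every accessible world, and ◇ψ holds iff ψ holds at some accessible world.
Let φ = □r. Evaluate φ at each world:
  a (successors {b, f}): φ is false.
  b (successors {a}): φ is true.
  c (successors {c}): φ is true.
  d (successors {a, e}): φ is true.
  e (successors {a, b, c, e}): φ is false.
  f (successors {e}): φ is true.
For instance, at e:
  At e: □r requires r at every successor {a, b, c, e}.
    r fails at b, so □r is false at e.
Satisfying worlds: {b, c, d, f}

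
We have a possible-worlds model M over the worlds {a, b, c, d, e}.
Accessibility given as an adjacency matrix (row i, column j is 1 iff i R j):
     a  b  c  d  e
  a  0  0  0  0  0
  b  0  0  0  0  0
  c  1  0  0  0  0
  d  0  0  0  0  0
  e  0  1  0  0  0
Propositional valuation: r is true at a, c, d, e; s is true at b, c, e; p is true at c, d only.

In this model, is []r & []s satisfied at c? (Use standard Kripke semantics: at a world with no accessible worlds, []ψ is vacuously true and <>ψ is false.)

No

At c: []r is true, []s is false, so []r & []s is false.
  At c: []r requires r at every successor {a}.
    At a: r is true.
  So []r is true at c.
  At c: []s requires s at every successor {a}.
    s fails at a, so []s is false at c.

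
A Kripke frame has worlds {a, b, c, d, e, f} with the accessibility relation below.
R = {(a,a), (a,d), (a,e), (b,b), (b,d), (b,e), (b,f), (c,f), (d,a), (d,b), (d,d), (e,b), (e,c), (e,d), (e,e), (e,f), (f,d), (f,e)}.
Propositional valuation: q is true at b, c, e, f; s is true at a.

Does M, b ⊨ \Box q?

At b: \Box q requires q at every successor {b, d, e, f}.
  q fails at d, so \Box q is false at b.

No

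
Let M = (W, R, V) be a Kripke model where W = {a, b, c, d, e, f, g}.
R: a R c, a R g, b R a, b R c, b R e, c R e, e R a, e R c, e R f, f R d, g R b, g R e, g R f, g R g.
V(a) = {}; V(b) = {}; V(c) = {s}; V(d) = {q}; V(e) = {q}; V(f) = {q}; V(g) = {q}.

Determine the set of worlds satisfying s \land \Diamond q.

c

Recall that \Diamond ψ holds at a world iff ψ holds at some accessible world.
Let φ = s \land \Diamond q. Evaluate φ at each world:
  a (successors {c, g}): φ is false.
  b (successors {a, c, e}): φ is false.
  c (successors {e}): φ is true.
  d (successors ∅): φ is false.
  e (successors {a, c, f}): φ is false.
  f (successors {d}): φ is false.
  g (successors {b, e, f, g}): φ is false.
For instance, at a:
  At a: s is false, \Diamond q is true, so s \land \Diamond q is false.
    At a: \Diamond q requires q at some successor in {c, g}.
      q holds at g, so \Diamond q is true at a.
Satisfying worlds: {c}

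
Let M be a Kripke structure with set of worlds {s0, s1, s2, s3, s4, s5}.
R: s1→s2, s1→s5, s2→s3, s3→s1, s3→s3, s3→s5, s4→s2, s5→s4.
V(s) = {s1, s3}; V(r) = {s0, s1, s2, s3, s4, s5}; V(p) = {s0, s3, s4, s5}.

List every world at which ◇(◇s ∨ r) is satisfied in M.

Let φ = ◇(◇s ∨ r). Evaluate φ at each world:
  s0 (successors ∅): φ is false.
  s1 (successors {s2, s5}): φ is true.
  s2 (successors {s3}): φ is true.
  s3 (successors {s1, s3, s5}): φ is true.
  s4 (successors {s2}): φ is true.
  s5 (successors {s4}): φ is true.
For instance, at s4:
  At s4: ◇(◇s ∨ r) requires ◇s ∨ r at some successor in {s2}.
    ◇s ∨ r holds at s2, so ◇(◇s ∨ r) is true at s4.
      At s2: ◇s is true, r is true, so ◇s ∨ r is true.
Satisfying worlds: {s1, s2, s3, s4, s5}

s1, s2, s3, s4, s5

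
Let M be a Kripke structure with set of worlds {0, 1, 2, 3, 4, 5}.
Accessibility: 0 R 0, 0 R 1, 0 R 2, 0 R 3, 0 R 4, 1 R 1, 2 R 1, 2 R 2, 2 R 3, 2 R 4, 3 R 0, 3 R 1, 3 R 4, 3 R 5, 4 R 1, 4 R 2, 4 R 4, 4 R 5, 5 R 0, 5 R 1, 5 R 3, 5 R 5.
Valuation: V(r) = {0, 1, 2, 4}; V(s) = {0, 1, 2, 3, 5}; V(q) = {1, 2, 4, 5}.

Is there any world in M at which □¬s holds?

Let φ = □¬s. Evaluate φ at each world:
  0 (successors {0, 1, 2, 3, 4}): φ is false.
  1 (successors {1}): φ is false.
  2 (successors {1, 2, 3, 4}): φ is false.
  3 (successors {0, 1, 4, 5}): φ is false.
  4 (successors {1, 2, 4, 5}): φ is false.
  5 (successors {0, 1, 3, 5}): φ is false.
For instance, at 5:
  At 5: □¬s requires ¬s at every successor {0, 1, 3, 5}.
    ¬s fails at 0, so □¬s is false at 5.

No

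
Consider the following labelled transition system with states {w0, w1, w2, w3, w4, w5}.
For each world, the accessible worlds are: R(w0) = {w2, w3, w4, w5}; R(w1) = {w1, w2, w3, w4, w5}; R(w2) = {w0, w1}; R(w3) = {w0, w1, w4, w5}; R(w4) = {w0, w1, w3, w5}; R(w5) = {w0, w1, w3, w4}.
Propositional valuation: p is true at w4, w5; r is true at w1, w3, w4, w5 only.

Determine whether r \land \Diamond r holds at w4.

Yes

At w4: r is true, \Diamond r is true, so r \land \Diamond r is true.
  At w4: \Diamond r requires r at some successor in {w0, w1, w3, w5}.
    r holds at w1, so \Diamond r is true at w4.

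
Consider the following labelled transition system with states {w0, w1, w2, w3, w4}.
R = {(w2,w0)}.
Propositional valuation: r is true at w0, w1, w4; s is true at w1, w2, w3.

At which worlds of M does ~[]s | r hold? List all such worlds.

w0, w1, w2, w4

Recall that []ψ holds at a world iff ψ holds at every accessible world, and <>ψ holds iff ψ holds at some accessible world.
Let φ = ~[]s | r. Evaluate φ at each world:
  w0 (successors ∅): φ is true.
  w1 (successors ∅): φ is true.
  w2 (successors {w0}): φ is true.
  w3 (successors ∅): φ is false.
  w4 (successors ∅): φ is true.
For instance, at w2:
  At w2: ~[]s is true, r is false, so ~[]s | r is true.
    At w2: []s is false, so ~[]s is true.
      At w2: []s requires s at every successor {w0}.
        s fails at w0, so []s is false at w2.
Satisfying worlds: {w0, w1, w2, w4}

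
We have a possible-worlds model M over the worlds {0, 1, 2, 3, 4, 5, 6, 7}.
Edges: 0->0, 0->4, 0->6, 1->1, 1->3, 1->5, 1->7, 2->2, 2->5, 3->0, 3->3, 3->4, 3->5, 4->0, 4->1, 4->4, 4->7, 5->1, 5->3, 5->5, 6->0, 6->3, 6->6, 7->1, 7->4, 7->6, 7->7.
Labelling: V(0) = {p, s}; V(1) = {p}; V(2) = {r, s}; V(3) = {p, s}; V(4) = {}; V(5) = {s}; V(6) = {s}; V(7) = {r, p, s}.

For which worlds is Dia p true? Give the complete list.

Let φ = Dia p. Evaluate φ at each world:
  0 (successors {0, 4, 6}): φ is true.
  1 (successors {1, 3, 5, 7}): φ is true.
  2 (successors {2, 5}): φ is false.
  3 (successors {0, 3, 4, 5}): φ is true.
  4 (successors {0, 1, 4, 7}): φ is true.
  5 (successors {1, 3, 5}): φ is true.
  6 (successors {0, 3, 6}): φ is true.
  7 (successors {1, 4, 6, 7}): φ is true.
For instance, at 2:
  At 2: Dia p requires p at some successor in {2, 5}.
    At 2: p is false.
    At 5: p is false.
  So Dia p is false at 2.
Satisfying worlds: {0, 1, 3, 4, 5, 6, 7}

0, 1, 3, 4, 5, 6, 7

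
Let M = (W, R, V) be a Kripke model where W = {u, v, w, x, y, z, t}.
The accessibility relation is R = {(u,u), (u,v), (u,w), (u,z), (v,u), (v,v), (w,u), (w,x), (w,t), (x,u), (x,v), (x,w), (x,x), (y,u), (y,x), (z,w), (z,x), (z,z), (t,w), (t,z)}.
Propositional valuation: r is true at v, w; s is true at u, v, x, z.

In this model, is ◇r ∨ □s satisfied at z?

Recall that □ψ holds at a world iff ψ holds at every accessible world, and ◇ψ holds iff ψ holds at some accessible world.
At z: ◇r is true, □s is false, so ◇r ∨ □s is true.
  At z: ◇r requires r at some successor in {w, x, z}.
    r holds at w, so ◇r is true at z.
  At z: □s requires s at every successor {w, x, z}.
    s fails at w, so □s is false at z.

Yes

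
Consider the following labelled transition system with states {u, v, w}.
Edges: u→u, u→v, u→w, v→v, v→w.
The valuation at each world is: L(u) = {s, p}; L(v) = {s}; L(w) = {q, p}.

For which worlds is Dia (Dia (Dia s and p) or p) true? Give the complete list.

u, v

Let φ = Dia (Dia (Dia s and p) or p). Evaluate φ at each world:
  u (successors {u, v, w}): φ is true.
  v (successors {v, w}): φ is true.
  w (successors ∅): φ is false.
For instance, at v:
  At v: Dia (Dia (Dia s and p) or p) requires Dia (Dia s and p) or p at some successor in {v, w}.
    Dia (Dia s and p) or p holds at w, so Dia (Dia (Dia s and p) or p) is true at v.
      At w: Dia (Dia s and p) is false, p is true, so Dia (Dia s and p) or p is true.
Satisfying worlds: {u, v}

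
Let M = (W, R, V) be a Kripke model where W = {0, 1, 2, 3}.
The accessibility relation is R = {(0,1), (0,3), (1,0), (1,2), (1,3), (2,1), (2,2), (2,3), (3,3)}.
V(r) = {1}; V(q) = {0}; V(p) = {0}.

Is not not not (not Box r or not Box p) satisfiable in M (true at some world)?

Let φ = not not not (not Box r or not Box p). Evaluate φ at each world:
  0 (successors {1, 3}): φ is false.
  1 (successors {0, 2, 3}): φ is false.
  2 (successors {1, 2, 3}): φ is false.
  3 (successors {3}): φ is false.
For instance, at 1:
  At 1: not not (not Box r or not Box p) is true, so not not not (not Box r or not Box p) is false.
    At 1: not (not Box r or not Box p) is false, so not not (not Box r or not Box p) is true.
      At 1: not Box r or not Box p is true, so not (not Box r or not Box p) is false.

No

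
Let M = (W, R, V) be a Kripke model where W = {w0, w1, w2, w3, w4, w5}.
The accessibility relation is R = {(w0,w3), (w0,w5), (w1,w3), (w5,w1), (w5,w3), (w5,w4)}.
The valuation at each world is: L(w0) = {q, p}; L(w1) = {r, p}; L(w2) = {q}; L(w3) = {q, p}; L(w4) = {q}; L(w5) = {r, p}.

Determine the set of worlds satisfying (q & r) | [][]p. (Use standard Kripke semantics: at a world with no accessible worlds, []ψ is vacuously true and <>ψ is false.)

Let φ = (q & r) | [][]p. Evaluate φ at each world:
  w0 (successors {w3, w5}): φ is false.
  w1 (successors {w3}): φ is true.
  w2 (successors ∅): φ is true.
  w3 (successors ∅): φ is true.
  w4 (successors ∅): φ is true.
  w5 (successors {w1, w3, w4}): φ is true.
For instance, at w5:
  At w5: q & r is false, [][]p is true, so (q & r) | [][]p is true.
    At w5: [][]p requires []p at every successor {w1, w3, w4}.
      At w1: []p is true.
      At w3: []p is true.
      At w4: []p is true.
    So [][]p is true at w5.
Satisfying worlds: {w1, w2, w3, w4, w5}

w1, w2, w3, w4, w5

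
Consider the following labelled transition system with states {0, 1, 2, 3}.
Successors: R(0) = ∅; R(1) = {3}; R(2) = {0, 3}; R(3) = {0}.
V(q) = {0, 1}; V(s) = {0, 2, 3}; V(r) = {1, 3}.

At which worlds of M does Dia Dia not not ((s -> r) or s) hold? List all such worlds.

Recall that Dia ψ holds at a world iff ψ holds at some accessible world.
Let φ = Dia Dia not not ((s -> r) or s). Evaluate φ at each world:
  0 (successors ∅): φ is false.
  1 (successors {3}): φ is true.
  2 (successors {0, 3}): φ is true.
  3 (successors {0}): φ is false.
For instance, at 1:
  At 1: Dia Dia not not ((s -> r) or s) requires Dia not not ((s -> r) or s) at some successor in {3}.
    Dia not not ((s -> r) or s) holds at 3, so Dia Dia not not ((s -> r) or s) is true at 1.
      At 3: Dia not not ((s -> r) or s) requires not not ((s -> r) or s) at some successor in {0}.
        not not ((s -> r) or s) holds at 0, so Dia not not ((s -> r) or s) is true at 3.
Satisfying worlds: {1, 2}

1, 2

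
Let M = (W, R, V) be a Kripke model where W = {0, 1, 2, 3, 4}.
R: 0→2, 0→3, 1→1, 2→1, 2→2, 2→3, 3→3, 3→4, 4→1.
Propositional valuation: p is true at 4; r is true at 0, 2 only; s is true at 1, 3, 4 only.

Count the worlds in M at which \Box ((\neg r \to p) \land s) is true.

Recall that \Box ψ holds at a world iff ψ holds at every accessible world, and \Diamond ψ holds iff ψ holds at some accessible world.
Let φ = \Box ((\neg r \to p) \land s). Evaluate φ at each world:
  0 (successors {2, 3}): φ is false.
  1 (successors {1}): φ is false.
  2 (successors {1, 2, 3}): φ is false.
  3 (successors {3, 4}): φ is false.
  4 (successors {1}): φ is false.
For instance, at 0:
  At 0: \Box ((\neg r \to p) \land s) requires (\neg r \to p) \land s at every successor {2, 3}.
    (\neg r \to p) \land s fails at 2, so \Box ((\neg r \to p) \land s) is false at 0.
Satisfying worlds: none.

0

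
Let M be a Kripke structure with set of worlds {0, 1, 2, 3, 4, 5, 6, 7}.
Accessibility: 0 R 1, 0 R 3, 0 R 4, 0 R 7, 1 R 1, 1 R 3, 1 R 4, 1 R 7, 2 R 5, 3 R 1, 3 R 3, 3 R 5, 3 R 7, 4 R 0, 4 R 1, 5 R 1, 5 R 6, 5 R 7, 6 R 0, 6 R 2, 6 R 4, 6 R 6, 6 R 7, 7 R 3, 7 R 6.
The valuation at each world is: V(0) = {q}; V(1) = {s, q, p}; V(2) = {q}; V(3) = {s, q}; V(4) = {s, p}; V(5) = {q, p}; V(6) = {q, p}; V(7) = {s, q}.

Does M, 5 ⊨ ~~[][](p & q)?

No

At 5: ~[][](p & q) is true, so ~~[][](p & q) is false.
  At 5: [][](p & q) is false, so ~[][](p & q) is true.
    At 5: [][](p & q) requires [](p & q) at every successor {1, 6, 7}.
      [](p & q) fails at 1, so [][](p & q) is false at 5.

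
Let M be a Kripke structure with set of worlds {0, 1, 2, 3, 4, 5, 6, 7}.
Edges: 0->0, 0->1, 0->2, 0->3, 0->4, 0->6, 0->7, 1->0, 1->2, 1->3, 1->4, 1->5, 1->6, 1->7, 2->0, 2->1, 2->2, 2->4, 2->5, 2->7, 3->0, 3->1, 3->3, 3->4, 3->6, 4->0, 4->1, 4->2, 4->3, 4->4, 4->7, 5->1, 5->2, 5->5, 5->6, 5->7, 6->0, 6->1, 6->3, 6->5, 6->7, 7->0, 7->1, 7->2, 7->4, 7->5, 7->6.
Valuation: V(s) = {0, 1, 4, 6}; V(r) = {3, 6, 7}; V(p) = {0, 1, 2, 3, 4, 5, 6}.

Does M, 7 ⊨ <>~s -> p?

No

At 7: <>~s is true, p is false, so <>~s -> p is false.
  At 7: <>~s requires ~s at some successor in {0, 1, 2, 4, 5, 6}.
    ~s holds at 2, so <>~s is true at 7.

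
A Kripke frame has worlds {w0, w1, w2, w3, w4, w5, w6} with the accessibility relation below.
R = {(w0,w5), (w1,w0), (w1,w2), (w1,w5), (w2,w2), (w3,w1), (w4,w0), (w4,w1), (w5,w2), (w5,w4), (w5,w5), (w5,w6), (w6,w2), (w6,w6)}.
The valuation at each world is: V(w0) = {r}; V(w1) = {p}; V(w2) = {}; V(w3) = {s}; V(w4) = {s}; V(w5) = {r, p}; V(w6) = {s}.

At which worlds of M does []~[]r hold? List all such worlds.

Let φ = []~[]r. Evaluate φ at each world:
  w0 (successors {w5}): φ is true.
  w1 (successors {w0, w2, w5}): φ is false.
  w2 (successors {w2}): φ is true.
  w3 (successors {w1}): φ is true.
  w4 (successors {w0, w1}): φ is false.
  w5 (successors {w2, w4, w5, w6}): φ is true.
  w6 (successors {w2, w6}): φ is true.
For instance, at w4:
  At w4: []~[]r requires ~[]r at every successor {w0, w1}.
    ~[]r fails at w0, so []~[]r is false at w4.
      At w0: []r is true, so ~[]r is false.
Satisfying worlds: {w0, w2, w3, w5, w6}

w0, w2, w3, w5, w6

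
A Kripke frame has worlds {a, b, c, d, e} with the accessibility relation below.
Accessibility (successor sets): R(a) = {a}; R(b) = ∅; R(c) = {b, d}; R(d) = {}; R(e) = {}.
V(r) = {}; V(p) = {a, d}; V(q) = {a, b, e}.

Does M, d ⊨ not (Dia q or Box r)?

No

At d: Dia q or Box r is true, so not (Dia q or Box r) is false.
  At d: Dia q is false, Box r is true, so Dia q or Box r is true.
    At d: no accessible worlds, so Dia q is false.
    At d: no accessible worlds, so Box r holds vacuously.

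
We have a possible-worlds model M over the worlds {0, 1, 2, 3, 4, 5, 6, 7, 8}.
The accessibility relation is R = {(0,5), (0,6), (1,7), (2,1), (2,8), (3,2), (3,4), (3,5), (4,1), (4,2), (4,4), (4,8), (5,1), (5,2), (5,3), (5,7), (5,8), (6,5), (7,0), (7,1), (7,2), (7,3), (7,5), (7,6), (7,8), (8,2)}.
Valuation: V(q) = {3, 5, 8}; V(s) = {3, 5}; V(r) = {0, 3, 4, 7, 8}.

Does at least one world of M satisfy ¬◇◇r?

No

Let φ = ¬◇◇r. Evaluate φ at each world:
  0 (successors {5, 6}): φ is false.
  1 (successors {7}): φ is false.
  2 (successors {1, 8}): φ is false.
  3 (successors {2, 4, 5}): φ is false.
  4 (successors {1, 2, 4, 8}): φ is false.
  5 (successors {1, 2, 3, 7, 8}): φ is false.
  6 (successors {5}): φ is false.
  7 (successors {0, 1, 2, 3, 5, 6, 8}): φ is false.
  8 (successors {2}): φ is false.
For instance, at 1:
  At 1: ◇◇r is true, so ¬◇◇r is false.
    At 1: ◇◇r requires ◇r at some successor in {7}.
      ◇r holds at 7, so ◇◇r is true at 1.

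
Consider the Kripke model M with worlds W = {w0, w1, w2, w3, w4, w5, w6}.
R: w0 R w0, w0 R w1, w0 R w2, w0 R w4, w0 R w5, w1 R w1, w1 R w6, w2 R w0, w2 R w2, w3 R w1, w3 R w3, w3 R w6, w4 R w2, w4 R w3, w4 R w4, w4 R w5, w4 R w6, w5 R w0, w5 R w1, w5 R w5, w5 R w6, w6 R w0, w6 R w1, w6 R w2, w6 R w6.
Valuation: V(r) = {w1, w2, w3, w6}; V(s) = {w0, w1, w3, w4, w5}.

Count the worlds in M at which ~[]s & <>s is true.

7

Let φ = ~[]s & <>s. Evaluate φ at each world:
  w0 (successors {w0, w1, w2, w4, w5}): φ is true.
  w1 (successors {w1, w6}): φ is true.
  w2 (successors {w0, w2}): φ is true.
  w3 (successors {w1, w3, w6}): φ is true.
  w4 (successors {w2, w3, w4, w5, w6}): φ is true.
  w5 (successors {w0, w1, w5, w6}): φ is true.
  w6 (successors {w0, w1, w2, w6}): φ is true.
For instance, at w6:
  At w6: ~[]s is true, <>s is true, so ~[]s & <>s is true.
    At w6: []s is false, so ~[]s is true.
      At w6: []s requires s at every successor {w0, w1, w2, w6}.
        s fails at w2, so []s is false at w6.
    At w6: <>s requires s at some successor in {w0, w1, w2, w6}.
      s holds at w0, so <>s is true at w6.
Satisfying worlds: {w0, w1, w2, w3, w4, w5, w6}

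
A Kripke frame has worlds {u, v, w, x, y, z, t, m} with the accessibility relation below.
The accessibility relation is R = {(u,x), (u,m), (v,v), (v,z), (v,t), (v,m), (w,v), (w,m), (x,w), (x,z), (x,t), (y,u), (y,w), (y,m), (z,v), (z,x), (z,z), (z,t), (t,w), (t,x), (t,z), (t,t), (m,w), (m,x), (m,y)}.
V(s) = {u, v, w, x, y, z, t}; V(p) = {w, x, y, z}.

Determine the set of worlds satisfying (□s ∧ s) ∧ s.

x, z, t

Recall that □ψ holds at a world iff ψ holds at every accessible world, and ◇ψ holds iff ψ holds at some accessible world.
Let φ = (□s ∧ s) ∧ s. Evaluate φ at each world:
  u (successors {x, m}): φ is false.
  v (successors {v, z, t, m}): φ is false.
  w (successors {v, m}): φ is false.
  x (successors {w, z, t}): φ is true.
  y (successors {u, w, m}): φ is false.
  z (successors {v, x, z, t}): φ is true.
  t (successors {w, x, z, t}): φ is true.
  m (successors {w, x, y}): φ is false.
For instance, at m:
  At m: □s ∧ s is false, s is false, so (□s ∧ s) ∧ s is false.
    At m: □s is true, s is false, so □s ∧ s is false.
      At m: □s requires s at every successor {w, x, y}.
        At w: s is true.
        At x: s is true.
        At y: s is true.
      So □s is true at m.
Satisfying worlds: {x, z, t}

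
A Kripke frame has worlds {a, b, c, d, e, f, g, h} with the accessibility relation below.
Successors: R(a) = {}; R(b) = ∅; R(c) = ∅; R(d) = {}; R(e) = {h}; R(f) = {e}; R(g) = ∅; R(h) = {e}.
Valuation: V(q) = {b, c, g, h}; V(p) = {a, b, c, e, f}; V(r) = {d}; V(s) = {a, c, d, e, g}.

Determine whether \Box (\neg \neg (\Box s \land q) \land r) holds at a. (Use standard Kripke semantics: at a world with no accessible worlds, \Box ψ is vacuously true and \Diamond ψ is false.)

Yes

At a: no accessible worlds, so \Box (\neg \neg (\Box s \land q) \land r) holds vacuously.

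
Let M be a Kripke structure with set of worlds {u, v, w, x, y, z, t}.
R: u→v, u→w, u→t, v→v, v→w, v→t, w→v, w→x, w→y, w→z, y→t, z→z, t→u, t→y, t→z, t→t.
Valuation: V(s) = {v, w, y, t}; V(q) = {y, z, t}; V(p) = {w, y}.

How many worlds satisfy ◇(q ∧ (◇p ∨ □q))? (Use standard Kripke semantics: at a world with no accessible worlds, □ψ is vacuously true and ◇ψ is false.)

6

Let φ = ◇(q ∧ (◇p ∨ □q)). Evaluate φ at each world:
  u (successors {v, w, t}): φ is true.
  v (successors {v, w, t}): φ is true.
  w (successors {v, x, y, z}): φ is true.
  x (successors ∅): φ is false.
  y (successors {t}): φ is true.
  z (successors {z}): φ is true.
  t (successors {u, y, z, t}): φ is true.
For instance, at v:
  At v: ◇(q ∧ (◇p ∨ □q)) requires q ∧ (◇p ∨ □q) at some successor in {v, w, t}.
    q ∧ (◇p ∨ □q) holds at t, so ◇(q ∧ (◇p ∨ □q)) is true at v.
      At t: q is true, ◇p ∨ □q is true, so q ∧ (◇p ∨ □q) is true.
Satisfying worlds: {u, v, w, y, z, t}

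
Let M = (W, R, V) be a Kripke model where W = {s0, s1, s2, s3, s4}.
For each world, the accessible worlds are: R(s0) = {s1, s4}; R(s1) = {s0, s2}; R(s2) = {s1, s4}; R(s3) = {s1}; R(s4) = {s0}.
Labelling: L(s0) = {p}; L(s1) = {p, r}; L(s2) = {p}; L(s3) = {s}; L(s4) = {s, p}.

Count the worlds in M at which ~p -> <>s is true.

Recall that <>ψ holds at a world iff ψ holds at some accessible world.
Let φ = ~p -> <>s. Evaluate φ at each world:
  s0 (successors {s1, s4}): φ is true.
  s1 (successors {s0, s2}): φ is true.
  s2 (successors {s1, s4}): φ is true.
  s3 (successors {s1}): φ is false.
  s4 (successors {s0}): φ is true.
For instance, at s3:
  At s3: ~p is true, <>s is false, so ~p -> <>s is false.
    At s3: <>s requires s at some successor in {s1}.
      At s1: s is false.
    So <>s is false at s3.
Satisfying worlds: {s0, s1, s2, s4}

4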